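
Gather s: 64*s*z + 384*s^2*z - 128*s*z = 384*s^2*z - 64*s*z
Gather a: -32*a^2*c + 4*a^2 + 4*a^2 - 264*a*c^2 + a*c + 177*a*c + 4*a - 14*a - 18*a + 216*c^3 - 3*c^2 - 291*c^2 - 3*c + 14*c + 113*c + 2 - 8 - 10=a^2*(8 - 32*c) + a*(-264*c^2 + 178*c - 28) + 216*c^3 - 294*c^2 + 124*c - 16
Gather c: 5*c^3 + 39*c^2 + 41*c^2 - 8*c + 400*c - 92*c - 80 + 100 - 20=5*c^3 + 80*c^2 + 300*c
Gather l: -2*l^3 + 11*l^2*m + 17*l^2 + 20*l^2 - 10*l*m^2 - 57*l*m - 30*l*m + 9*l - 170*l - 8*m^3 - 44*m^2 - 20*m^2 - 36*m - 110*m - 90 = -2*l^3 + l^2*(11*m + 37) + l*(-10*m^2 - 87*m - 161) - 8*m^3 - 64*m^2 - 146*m - 90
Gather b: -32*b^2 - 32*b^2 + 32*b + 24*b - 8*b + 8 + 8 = -64*b^2 + 48*b + 16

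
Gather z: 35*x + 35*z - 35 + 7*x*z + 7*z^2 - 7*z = 35*x + 7*z^2 + z*(7*x + 28) - 35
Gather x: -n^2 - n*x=-n^2 - n*x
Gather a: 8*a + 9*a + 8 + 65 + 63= 17*a + 136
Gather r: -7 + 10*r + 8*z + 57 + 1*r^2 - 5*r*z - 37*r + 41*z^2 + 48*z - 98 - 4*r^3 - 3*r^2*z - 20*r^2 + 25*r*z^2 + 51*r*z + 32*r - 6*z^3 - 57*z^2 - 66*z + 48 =-4*r^3 + r^2*(-3*z - 19) + r*(25*z^2 + 46*z + 5) - 6*z^3 - 16*z^2 - 10*z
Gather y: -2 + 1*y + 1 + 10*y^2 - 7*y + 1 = 10*y^2 - 6*y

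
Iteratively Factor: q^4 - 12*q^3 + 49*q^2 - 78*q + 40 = (q - 2)*(q^3 - 10*q^2 + 29*q - 20) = (q - 2)*(q - 1)*(q^2 - 9*q + 20) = (q - 4)*(q - 2)*(q - 1)*(q - 5)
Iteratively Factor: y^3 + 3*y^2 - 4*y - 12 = (y + 3)*(y^2 - 4) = (y + 2)*(y + 3)*(y - 2)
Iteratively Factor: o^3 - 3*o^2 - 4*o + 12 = (o + 2)*(o^2 - 5*o + 6) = (o - 3)*(o + 2)*(o - 2)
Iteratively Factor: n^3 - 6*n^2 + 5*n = (n - 5)*(n^2 - n) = (n - 5)*(n - 1)*(n)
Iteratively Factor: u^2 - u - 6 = (u - 3)*(u + 2)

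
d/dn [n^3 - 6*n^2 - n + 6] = 3*n^2 - 12*n - 1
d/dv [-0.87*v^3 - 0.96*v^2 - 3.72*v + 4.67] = -2.61*v^2 - 1.92*v - 3.72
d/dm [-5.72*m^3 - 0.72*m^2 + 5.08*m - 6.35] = -17.16*m^2 - 1.44*m + 5.08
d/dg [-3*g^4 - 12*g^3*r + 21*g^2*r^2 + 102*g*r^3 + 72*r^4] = -12*g^3 - 36*g^2*r + 42*g*r^2 + 102*r^3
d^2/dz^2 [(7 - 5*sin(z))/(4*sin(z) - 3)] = 13*(-4*sin(z)^2 - 3*sin(z) + 8)/(4*sin(z) - 3)^3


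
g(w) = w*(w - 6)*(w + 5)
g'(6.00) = 66.00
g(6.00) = 0.00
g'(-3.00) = 3.00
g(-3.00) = 54.00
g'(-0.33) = -29.01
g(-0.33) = 9.76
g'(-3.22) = 7.55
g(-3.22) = 52.85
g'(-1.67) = -18.29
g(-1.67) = 42.65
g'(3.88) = 7.40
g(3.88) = -73.04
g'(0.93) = -29.27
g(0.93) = -27.96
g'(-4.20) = 31.32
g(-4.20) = 34.27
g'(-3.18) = 6.70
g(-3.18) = 53.13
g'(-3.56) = 15.14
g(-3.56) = 49.01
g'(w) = w*(w - 6) + w*(w + 5) + (w - 6)*(w + 5)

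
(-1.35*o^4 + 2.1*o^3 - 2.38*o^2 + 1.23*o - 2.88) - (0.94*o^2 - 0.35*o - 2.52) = -1.35*o^4 + 2.1*o^3 - 3.32*o^2 + 1.58*o - 0.36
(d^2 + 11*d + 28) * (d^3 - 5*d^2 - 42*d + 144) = d^5 + 6*d^4 - 69*d^3 - 458*d^2 + 408*d + 4032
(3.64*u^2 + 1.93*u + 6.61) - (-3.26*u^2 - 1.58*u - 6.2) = 6.9*u^2 + 3.51*u + 12.81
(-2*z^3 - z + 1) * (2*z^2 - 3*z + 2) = -4*z^5 + 6*z^4 - 6*z^3 + 5*z^2 - 5*z + 2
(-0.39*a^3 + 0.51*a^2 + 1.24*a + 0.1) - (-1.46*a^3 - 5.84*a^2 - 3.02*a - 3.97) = 1.07*a^3 + 6.35*a^2 + 4.26*a + 4.07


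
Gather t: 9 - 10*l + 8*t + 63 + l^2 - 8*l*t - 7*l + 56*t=l^2 - 17*l + t*(64 - 8*l) + 72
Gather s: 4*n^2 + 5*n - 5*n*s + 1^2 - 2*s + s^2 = 4*n^2 + 5*n + s^2 + s*(-5*n - 2) + 1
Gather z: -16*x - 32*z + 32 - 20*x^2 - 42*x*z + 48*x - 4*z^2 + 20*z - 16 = -20*x^2 + 32*x - 4*z^2 + z*(-42*x - 12) + 16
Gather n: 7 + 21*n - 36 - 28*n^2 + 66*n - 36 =-28*n^2 + 87*n - 65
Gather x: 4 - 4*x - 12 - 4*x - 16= -8*x - 24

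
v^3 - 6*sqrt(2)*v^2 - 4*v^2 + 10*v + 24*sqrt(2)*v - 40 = (v - 4)*(v - 5*sqrt(2))*(v - sqrt(2))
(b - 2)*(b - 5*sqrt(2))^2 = b^3 - 10*sqrt(2)*b^2 - 2*b^2 + 20*sqrt(2)*b + 50*b - 100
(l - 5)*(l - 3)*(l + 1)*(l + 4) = l^4 - 3*l^3 - 21*l^2 + 43*l + 60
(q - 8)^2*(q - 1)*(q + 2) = q^4 - 15*q^3 + 46*q^2 + 96*q - 128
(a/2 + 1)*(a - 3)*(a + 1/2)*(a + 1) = a^4/2 + a^3/4 - 7*a^2/2 - 19*a/4 - 3/2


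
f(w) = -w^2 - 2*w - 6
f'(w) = -2*w - 2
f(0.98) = -8.92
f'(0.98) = -3.96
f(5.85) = -51.92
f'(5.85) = -13.70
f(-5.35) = -23.92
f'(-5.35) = 8.70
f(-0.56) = -5.19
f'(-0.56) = -0.88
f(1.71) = -12.34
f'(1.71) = -5.42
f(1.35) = -10.52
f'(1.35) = -4.70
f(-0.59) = -5.17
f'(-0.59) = -0.82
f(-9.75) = -81.56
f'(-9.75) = 17.50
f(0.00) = -6.00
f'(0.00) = -2.00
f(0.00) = -6.00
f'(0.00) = -2.00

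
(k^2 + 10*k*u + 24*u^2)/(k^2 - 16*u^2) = (-k - 6*u)/(-k + 4*u)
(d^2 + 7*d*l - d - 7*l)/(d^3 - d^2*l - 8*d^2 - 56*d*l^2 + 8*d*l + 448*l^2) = (d - 1)/(d^2 - 8*d*l - 8*d + 64*l)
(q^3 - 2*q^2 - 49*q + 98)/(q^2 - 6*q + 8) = (q^2 - 49)/(q - 4)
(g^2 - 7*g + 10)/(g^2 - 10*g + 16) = (g - 5)/(g - 8)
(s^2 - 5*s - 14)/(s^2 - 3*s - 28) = (s + 2)/(s + 4)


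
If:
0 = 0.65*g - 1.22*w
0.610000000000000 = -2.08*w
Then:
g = -0.55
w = -0.29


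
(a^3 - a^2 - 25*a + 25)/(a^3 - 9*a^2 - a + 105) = (a^2 + 4*a - 5)/(a^2 - 4*a - 21)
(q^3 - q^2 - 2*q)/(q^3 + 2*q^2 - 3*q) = (q^2 - q - 2)/(q^2 + 2*q - 3)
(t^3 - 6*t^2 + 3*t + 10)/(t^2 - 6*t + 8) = (t^2 - 4*t - 5)/(t - 4)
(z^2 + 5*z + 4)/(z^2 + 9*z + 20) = (z + 1)/(z + 5)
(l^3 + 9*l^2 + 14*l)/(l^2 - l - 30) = l*(l^2 + 9*l + 14)/(l^2 - l - 30)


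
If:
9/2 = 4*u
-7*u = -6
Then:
No Solution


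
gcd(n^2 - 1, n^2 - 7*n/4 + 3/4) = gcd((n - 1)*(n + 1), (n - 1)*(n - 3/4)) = n - 1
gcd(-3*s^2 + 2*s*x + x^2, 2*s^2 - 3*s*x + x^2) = -s + x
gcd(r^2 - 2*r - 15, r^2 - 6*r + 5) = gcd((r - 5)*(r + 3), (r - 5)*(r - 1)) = r - 5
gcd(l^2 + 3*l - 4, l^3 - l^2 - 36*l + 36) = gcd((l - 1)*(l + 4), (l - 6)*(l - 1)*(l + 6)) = l - 1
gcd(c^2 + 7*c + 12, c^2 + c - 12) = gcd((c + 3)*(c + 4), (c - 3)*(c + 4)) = c + 4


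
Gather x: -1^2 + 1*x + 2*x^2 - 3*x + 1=2*x^2 - 2*x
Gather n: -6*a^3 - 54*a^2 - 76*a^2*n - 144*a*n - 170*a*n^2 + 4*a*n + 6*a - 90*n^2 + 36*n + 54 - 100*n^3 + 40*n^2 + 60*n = -6*a^3 - 54*a^2 + 6*a - 100*n^3 + n^2*(-170*a - 50) + n*(-76*a^2 - 140*a + 96) + 54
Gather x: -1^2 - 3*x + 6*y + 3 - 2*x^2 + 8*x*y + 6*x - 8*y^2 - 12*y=-2*x^2 + x*(8*y + 3) - 8*y^2 - 6*y + 2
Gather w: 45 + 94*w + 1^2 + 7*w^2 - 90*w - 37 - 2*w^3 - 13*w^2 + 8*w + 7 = -2*w^3 - 6*w^2 + 12*w + 16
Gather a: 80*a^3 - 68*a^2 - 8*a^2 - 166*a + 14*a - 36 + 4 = 80*a^3 - 76*a^2 - 152*a - 32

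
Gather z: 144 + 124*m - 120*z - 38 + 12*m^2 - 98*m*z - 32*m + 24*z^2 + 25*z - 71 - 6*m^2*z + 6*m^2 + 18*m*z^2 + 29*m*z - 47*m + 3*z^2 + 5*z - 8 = 18*m^2 + 45*m + z^2*(18*m + 27) + z*(-6*m^2 - 69*m - 90) + 27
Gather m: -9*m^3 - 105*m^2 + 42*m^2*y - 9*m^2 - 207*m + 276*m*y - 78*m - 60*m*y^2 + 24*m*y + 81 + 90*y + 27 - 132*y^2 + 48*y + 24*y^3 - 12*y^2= -9*m^3 + m^2*(42*y - 114) + m*(-60*y^2 + 300*y - 285) + 24*y^3 - 144*y^2 + 138*y + 108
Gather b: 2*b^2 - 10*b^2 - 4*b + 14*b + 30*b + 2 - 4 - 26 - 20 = -8*b^2 + 40*b - 48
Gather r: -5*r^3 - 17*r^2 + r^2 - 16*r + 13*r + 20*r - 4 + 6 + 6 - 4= -5*r^3 - 16*r^2 + 17*r + 4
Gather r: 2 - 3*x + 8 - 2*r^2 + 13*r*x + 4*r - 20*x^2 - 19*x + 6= -2*r^2 + r*(13*x + 4) - 20*x^2 - 22*x + 16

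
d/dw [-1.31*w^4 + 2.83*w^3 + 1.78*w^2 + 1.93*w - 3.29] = -5.24*w^3 + 8.49*w^2 + 3.56*w + 1.93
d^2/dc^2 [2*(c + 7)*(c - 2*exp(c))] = -4*c*exp(c) - 36*exp(c) + 4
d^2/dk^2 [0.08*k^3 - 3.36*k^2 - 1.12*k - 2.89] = 0.48*k - 6.72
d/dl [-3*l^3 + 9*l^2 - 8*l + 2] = -9*l^2 + 18*l - 8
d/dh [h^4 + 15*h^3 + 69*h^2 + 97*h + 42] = 4*h^3 + 45*h^2 + 138*h + 97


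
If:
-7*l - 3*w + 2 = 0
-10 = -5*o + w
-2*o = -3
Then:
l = 19/14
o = 3/2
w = -5/2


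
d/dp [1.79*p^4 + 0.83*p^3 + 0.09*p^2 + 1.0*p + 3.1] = 7.16*p^3 + 2.49*p^2 + 0.18*p + 1.0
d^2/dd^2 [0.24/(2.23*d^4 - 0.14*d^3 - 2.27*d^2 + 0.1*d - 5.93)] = ((-6.4224*d^2 + 0.2016*d + 1.0896)*(-2.23*d^4 + 0.14*d^3 + 2.27*d^2 - 0.1*d + 5.93) - 0.24*(8.92*d^3 - 0.42*d^2 - 4.54*d + 0.1)*(17.84*d^3 - 0.84*d^2 - 9.08*d + 0.2))/(-2.23*d^4 + 0.14*d^3 + 2.27*d^2 - 0.1*d + 5.93)^3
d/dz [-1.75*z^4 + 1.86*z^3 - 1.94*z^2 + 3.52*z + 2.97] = -7.0*z^3 + 5.58*z^2 - 3.88*z + 3.52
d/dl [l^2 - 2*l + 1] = 2*l - 2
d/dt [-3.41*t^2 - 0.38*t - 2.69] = -6.82*t - 0.38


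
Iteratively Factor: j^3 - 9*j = (j - 3)*(j^2 + 3*j) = (j - 3)*(j + 3)*(j)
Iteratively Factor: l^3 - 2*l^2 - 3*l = (l)*(l^2 - 2*l - 3) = l*(l - 3)*(l + 1)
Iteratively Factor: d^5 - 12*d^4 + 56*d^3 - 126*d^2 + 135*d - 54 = (d - 1)*(d^4 - 11*d^3 + 45*d^2 - 81*d + 54) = (d - 3)*(d - 1)*(d^3 - 8*d^2 + 21*d - 18) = (d - 3)*(d - 2)*(d - 1)*(d^2 - 6*d + 9) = (d - 3)^2*(d - 2)*(d - 1)*(d - 3)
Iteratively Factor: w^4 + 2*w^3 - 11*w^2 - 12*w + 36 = (w - 2)*(w^3 + 4*w^2 - 3*w - 18) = (w - 2)^2*(w^2 + 6*w + 9) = (w - 2)^2*(w + 3)*(w + 3)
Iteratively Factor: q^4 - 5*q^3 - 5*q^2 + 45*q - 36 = (q + 3)*(q^3 - 8*q^2 + 19*q - 12) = (q - 3)*(q + 3)*(q^2 - 5*q + 4) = (q - 3)*(q - 1)*(q + 3)*(q - 4)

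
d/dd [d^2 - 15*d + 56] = 2*d - 15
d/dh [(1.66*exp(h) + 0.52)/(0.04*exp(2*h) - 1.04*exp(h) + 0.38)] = (-0.0664*exp(2*h) - 0.0416000000000001*exp(h) + 1.1716)*exp(h)/(0.0016*exp(4*h) - 0.0832*exp(3*h) + 1.112*exp(2*h) - 0.7904*exp(h) + 0.1444)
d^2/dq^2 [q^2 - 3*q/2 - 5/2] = 2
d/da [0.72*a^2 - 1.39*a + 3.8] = 1.44*a - 1.39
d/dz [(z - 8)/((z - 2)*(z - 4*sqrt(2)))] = ((8 - z)*(z - 2) + (8 - z)*(z - 4*sqrt(2)) + (z - 2)*(z - 4*sqrt(2)))/((z - 2)^2*(z - 4*sqrt(2))^2)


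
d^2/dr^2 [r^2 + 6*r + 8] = 2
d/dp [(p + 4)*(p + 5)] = 2*p + 9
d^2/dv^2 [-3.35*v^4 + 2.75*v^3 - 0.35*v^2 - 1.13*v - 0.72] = -40.2*v^2 + 16.5*v - 0.7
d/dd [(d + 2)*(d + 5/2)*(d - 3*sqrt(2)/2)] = 3*d^2 - 3*sqrt(2)*d + 9*d - 27*sqrt(2)/4 + 5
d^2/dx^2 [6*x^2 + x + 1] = 12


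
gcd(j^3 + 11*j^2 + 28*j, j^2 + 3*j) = j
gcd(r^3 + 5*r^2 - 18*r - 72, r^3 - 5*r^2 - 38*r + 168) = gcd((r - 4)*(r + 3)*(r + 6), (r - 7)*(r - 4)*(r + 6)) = r^2 + 2*r - 24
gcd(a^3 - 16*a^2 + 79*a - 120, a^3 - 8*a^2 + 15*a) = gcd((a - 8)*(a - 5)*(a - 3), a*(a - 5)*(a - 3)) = a^2 - 8*a + 15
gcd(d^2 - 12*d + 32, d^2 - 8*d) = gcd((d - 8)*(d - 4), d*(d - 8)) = d - 8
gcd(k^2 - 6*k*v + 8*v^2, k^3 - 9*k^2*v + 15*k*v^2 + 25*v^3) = 1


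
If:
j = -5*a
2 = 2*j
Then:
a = -1/5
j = 1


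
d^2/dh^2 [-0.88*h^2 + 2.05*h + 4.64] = -1.76000000000000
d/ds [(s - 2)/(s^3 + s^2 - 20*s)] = (s*(s^2 + s - 20) - (s - 2)*(3*s^2 + 2*s - 20))/(s^2*(s^2 + s - 20)^2)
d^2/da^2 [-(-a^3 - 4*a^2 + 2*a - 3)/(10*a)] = (a^3 + 3)/(5*a^3)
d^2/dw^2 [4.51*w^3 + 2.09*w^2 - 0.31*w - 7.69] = 27.06*w + 4.18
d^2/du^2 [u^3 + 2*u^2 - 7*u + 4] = 6*u + 4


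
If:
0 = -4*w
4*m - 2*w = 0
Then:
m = 0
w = 0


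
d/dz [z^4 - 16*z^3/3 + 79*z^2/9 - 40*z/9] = 4*z^3 - 16*z^2 + 158*z/9 - 40/9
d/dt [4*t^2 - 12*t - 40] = 8*t - 12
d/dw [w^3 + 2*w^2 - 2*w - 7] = 3*w^2 + 4*w - 2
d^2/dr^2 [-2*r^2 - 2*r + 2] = -4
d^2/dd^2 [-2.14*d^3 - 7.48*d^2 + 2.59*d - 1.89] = -12.84*d - 14.96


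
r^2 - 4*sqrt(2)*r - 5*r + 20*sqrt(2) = (r - 5)*(r - 4*sqrt(2))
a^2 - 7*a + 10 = (a - 5)*(a - 2)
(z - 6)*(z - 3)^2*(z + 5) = z^4 - 7*z^3 - 15*z^2 + 171*z - 270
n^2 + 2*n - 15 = (n - 3)*(n + 5)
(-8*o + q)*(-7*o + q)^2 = -392*o^3 + 161*o^2*q - 22*o*q^2 + q^3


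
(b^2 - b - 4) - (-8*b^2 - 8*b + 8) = 9*b^2 + 7*b - 12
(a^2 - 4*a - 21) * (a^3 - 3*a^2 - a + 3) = a^5 - 7*a^4 - 10*a^3 + 70*a^2 + 9*a - 63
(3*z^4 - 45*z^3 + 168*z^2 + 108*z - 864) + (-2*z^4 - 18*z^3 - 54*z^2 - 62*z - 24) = z^4 - 63*z^3 + 114*z^2 + 46*z - 888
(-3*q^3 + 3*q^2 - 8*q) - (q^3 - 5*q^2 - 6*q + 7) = -4*q^3 + 8*q^2 - 2*q - 7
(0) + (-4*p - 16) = -4*p - 16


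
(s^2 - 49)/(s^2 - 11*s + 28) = (s + 7)/(s - 4)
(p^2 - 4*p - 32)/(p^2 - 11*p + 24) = (p + 4)/(p - 3)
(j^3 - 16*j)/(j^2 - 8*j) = (j^2 - 16)/(j - 8)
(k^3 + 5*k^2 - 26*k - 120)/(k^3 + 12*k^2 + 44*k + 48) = (k - 5)/(k + 2)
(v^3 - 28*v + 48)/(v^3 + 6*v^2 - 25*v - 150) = (v^2 - 6*v + 8)/(v^2 - 25)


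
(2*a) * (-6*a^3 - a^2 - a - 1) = -12*a^4 - 2*a^3 - 2*a^2 - 2*a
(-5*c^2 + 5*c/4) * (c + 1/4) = -5*c^3 + 5*c/16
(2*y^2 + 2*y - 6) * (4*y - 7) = 8*y^3 - 6*y^2 - 38*y + 42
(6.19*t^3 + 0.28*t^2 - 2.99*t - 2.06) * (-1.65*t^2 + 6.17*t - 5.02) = -10.2135*t^5 + 37.7303*t^4 - 24.4127*t^3 - 16.4549*t^2 + 2.2996*t + 10.3412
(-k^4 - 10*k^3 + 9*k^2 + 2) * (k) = -k^5 - 10*k^4 + 9*k^3 + 2*k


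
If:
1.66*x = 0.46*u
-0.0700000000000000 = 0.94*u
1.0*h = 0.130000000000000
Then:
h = 0.13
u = -0.07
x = -0.02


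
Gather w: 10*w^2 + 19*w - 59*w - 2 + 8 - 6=10*w^2 - 40*w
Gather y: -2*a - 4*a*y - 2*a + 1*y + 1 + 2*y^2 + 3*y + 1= -4*a + 2*y^2 + y*(4 - 4*a) + 2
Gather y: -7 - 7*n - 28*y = -7*n - 28*y - 7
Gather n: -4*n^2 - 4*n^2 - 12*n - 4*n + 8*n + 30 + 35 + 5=-8*n^2 - 8*n + 70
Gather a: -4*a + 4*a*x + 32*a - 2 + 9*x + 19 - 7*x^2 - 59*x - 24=a*(4*x + 28) - 7*x^2 - 50*x - 7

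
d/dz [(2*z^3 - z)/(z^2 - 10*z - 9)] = (2*z^4 - 40*z^3 - 53*z^2 + 9)/(z^4 - 20*z^3 + 82*z^2 + 180*z + 81)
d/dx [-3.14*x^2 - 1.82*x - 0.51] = -6.28*x - 1.82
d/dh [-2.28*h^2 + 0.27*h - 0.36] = 0.27 - 4.56*h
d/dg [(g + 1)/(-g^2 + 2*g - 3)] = (-g^2 + 2*g + 2*(g - 1)*(g + 1) - 3)/(g^2 - 2*g + 3)^2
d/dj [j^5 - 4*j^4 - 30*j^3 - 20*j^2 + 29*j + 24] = 5*j^4 - 16*j^3 - 90*j^2 - 40*j + 29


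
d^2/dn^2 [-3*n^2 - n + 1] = -6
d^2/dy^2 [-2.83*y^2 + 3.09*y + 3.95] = -5.66000000000000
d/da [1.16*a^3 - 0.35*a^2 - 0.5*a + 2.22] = 3.48*a^2 - 0.7*a - 0.5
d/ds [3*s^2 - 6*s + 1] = 6*s - 6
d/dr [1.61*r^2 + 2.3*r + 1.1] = 3.22*r + 2.3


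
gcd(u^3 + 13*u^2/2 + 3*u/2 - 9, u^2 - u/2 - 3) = u + 3/2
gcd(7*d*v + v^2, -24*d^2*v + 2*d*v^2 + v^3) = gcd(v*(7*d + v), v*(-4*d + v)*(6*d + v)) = v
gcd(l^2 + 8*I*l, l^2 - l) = l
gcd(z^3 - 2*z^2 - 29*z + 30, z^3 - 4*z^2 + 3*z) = z - 1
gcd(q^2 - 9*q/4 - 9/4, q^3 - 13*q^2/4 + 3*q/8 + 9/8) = q - 3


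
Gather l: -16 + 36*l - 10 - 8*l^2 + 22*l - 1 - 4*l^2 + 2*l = -12*l^2 + 60*l - 27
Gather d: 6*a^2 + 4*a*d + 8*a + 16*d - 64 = 6*a^2 + 8*a + d*(4*a + 16) - 64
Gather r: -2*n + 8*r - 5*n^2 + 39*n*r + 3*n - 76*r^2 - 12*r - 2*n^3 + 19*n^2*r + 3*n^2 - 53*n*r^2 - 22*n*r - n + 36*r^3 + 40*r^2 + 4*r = -2*n^3 - 2*n^2 + 36*r^3 + r^2*(-53*n - 36) + r*(19*n^2 + 17*n)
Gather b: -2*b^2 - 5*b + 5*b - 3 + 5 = 2 - 2*b^2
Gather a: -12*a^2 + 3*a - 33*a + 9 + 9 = -12*a^2 - 30*a + 18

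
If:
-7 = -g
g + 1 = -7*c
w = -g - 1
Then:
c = -8/7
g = 7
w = -8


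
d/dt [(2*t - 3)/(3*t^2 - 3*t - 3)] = (2*t^2 - 2*t - (2*t - 3)*(2*t - 1) - 2)/(3*(-t^2 + t + 1)^2)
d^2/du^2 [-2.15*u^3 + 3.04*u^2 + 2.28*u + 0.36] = 6.08 - 12.9*u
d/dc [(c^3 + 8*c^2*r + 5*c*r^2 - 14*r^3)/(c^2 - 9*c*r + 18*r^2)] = (c^4 - 18*c^3*r - 23*c^2*r^2 + 316*c*r^3 - 36*r^4)/(c^4 - 18*c^3*r + 117*c^2*r^2 - 324*c*r^3 + 324*r^4)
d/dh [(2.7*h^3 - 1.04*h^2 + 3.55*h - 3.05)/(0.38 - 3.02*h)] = (-16.308*h^3 + 6.2188*h^2 - 0.7904*h - 7.862)/(9.1204*h^2 - 2.2952*h + 0.1444)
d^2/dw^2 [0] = 0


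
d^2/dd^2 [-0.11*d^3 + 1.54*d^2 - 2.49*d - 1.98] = 3.08 - 0.66*d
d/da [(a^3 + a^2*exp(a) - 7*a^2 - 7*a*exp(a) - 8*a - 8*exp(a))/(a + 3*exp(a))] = (-2*a^3*exp(a) + 2*a^3 + 24*a^2*exp(a) - 7*a^2 + 6*a*exp(2*a) - 26*a*exp(a) - 21*exp(2*a) - 16*exp(a))/(a^2 + 6*a*exp(a) + 9*exp(2*a))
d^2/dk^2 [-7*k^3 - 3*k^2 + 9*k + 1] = -42*k - 6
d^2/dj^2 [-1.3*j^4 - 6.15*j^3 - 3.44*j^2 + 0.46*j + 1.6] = -15.6*j^2 - 36.9*j - 6.88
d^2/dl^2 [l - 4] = 0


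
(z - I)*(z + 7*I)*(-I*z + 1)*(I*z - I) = z^4 - z^3 + 7*I*z^3 + z^2 - 7*I*z^2 - z + 7*I*z - 7*I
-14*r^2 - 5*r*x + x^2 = (-7*r + x)*(2*r + x)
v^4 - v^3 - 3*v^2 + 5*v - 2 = (v - 1)^3*(v + 2)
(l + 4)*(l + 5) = l^2 + 9*l + 20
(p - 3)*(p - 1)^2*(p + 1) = p^4 - 4*p^3 + 2*p^2 + 4*p - 3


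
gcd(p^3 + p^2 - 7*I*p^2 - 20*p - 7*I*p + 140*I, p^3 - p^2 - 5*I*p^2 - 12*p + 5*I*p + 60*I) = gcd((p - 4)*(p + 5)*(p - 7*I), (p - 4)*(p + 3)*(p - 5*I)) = p - 4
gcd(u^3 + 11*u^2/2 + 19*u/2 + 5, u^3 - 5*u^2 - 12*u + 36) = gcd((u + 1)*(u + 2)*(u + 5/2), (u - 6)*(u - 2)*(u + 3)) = 1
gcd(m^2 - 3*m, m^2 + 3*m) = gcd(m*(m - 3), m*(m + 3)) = m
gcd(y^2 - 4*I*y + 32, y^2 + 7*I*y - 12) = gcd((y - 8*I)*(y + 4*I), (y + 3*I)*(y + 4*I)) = y + 4*I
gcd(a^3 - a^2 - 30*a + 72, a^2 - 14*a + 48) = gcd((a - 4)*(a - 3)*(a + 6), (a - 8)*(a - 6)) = 1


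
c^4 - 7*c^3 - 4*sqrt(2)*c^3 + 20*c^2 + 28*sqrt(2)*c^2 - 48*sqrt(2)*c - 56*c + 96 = (c - 4)*(c - 3)*(c - 2*sqrt(2))^2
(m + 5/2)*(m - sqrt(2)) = m^2 - sqrt(2)*m + 5*m/2 - 5*sqrt(2)/2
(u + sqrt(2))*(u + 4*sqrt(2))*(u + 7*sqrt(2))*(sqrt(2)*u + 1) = sqrt(2)*u^4 + 25*u^3 + 90*sqrt(2)*u^2 + 190*u + 56*sqrt(2)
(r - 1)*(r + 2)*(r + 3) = r^3 + 4*r^2 + r - 6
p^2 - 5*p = p*(p - 5)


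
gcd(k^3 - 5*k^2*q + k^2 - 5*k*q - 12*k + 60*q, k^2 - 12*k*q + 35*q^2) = -k + 5*q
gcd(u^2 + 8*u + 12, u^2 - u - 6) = u + 2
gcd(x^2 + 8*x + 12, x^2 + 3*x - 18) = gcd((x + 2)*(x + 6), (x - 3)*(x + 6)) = x + 6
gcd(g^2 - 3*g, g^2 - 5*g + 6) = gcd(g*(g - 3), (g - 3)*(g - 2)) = g - 3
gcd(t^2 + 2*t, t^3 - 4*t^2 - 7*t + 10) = t + 2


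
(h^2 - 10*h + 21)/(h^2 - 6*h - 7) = (h - 3)/(h + 1)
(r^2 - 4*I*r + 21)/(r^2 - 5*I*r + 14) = (r + 3*I)/(r + 2*I)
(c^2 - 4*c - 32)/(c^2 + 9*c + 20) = (c - 8)/(c + 5)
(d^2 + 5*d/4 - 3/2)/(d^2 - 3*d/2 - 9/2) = (-4*d^2 - 5*d + 6)/(2*(-2*d^2 + 3*d + 9))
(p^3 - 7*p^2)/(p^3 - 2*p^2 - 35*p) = p/(p + 5)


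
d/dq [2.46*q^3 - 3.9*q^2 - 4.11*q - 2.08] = 7.38*q^2 - 7.8*q - 4.11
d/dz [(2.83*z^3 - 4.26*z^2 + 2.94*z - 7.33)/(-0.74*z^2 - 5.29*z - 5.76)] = (-2.0942*z^4 - 29.9414*z^3 - 24.1914*z^2 + 38.2268*z - 55.7101)/(0.5476*z^4 + 7.8292*z^3 + 36.5089*z^2 + 60.9408*z + 33.1776)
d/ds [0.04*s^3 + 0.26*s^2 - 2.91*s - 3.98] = 0.12*s^2 + 0.52*s - 2.91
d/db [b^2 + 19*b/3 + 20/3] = 2*b + 19/3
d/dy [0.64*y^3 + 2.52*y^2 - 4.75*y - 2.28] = 1.92*y^2 + 5.04*y - 4.75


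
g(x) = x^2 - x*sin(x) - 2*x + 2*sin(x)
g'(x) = -x*cos(x) + 2*x - sin(x) + 2*cos(x) - 2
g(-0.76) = 0.20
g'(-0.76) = -0.83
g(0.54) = -0.04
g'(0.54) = -0.18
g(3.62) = 6.61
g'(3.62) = 7.14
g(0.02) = -0.00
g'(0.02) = -0.00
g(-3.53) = 21.62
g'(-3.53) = -14.56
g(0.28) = -0.01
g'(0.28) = -0.06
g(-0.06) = 0.00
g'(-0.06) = -0.00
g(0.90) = -0.13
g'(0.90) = -0.30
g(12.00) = 125.37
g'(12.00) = 14.10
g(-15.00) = 243.95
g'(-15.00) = -44.26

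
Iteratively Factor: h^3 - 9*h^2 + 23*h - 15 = (h - 1)*(h^2 - 8*h + 15) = (h - 3)*(h - 1)*(h - 5)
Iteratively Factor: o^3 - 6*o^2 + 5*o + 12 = (o - 4)*(o^2 - 2*o - 3) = (o - 4)*(o - 3)*(o + 1)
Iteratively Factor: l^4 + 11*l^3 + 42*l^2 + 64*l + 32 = (l + 1)*(l^3 + 10*l^2 + 32*l + 32) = (l + 1)*(l + 4)*(l^2 + 6*l + 8) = (l + 1)*(l + 4)^2*(l + 2)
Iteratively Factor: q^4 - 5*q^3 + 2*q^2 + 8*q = (q + 1)*(q^3 - 6*q^2 + 8*q) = (q - 2)*(q + 1)*(q^2 - 4*q) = (q - 4)*(q - 2)*(q + 1)*(q)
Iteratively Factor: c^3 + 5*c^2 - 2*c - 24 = (c + 3)*(c^2 + 2*c - 8) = (c - 2)*(c + 3)*(c + 4)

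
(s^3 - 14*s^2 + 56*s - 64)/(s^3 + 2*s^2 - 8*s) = (s^2 - 12*s + 32)/(s*(s + 4))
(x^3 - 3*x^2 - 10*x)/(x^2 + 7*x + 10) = x*(x - 5)/(x + 5)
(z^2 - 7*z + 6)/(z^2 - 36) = (z - 1)/(z + 6)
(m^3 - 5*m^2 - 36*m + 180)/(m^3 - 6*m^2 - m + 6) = (m^2 + m - 30)/(m^2 - 1)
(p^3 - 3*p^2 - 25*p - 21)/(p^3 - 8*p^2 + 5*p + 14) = (p + 3)/(p - 2)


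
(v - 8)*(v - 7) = v^2 - 15*v + 56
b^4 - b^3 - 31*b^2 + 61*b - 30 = (b - 5)*(b - 1)^2*(b + 6)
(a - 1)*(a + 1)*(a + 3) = a^3 + 3*a^2 - a - 3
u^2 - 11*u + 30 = (u - 6)*(u - 5)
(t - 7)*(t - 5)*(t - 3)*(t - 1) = t^4 - 16*t^3 + 86*t^2 - 176*t + 105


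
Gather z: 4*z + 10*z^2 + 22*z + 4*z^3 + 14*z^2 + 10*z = 4*z^3 + 24*z^2 + 36*z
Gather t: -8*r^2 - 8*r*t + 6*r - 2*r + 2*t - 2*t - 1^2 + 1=-8*r^2 - 8*r*t + 4*r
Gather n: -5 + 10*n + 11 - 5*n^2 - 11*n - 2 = -5*n^2 - n + 4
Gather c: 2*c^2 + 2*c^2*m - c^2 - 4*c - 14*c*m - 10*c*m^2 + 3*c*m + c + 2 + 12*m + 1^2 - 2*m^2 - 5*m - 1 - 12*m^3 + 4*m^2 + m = c^2*(2*m + 1) + c*(-10*m^2 - 11*m - 3) - 12*m^3 + 2*m^2 + 8*m + 2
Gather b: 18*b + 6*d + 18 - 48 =18*b + 6*d - 30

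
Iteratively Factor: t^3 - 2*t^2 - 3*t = (t - 3)*(t^2 + t) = t*(t - 3)*(t + 1)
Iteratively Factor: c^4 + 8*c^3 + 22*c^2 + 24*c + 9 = (c + 1)*(c^3 + 7*c^2 + 15*c + 9) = (c + 1)*(c + 3)*(c^2 + 4*c + 3) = (c + 1)*(c + 3)^2*(c + 1)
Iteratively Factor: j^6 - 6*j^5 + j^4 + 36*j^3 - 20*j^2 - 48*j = (j - 3)*(j^5 - 3*j^4 - 8*j^3 + 12*j^2 + 16*j) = (j - 3)*(j + 2)*(j^4 - 5*j^3 + 2*j^2 + 8*j) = (j - 4)*(j - 3)*(j + 2)*(j^3 - j^2 - 2*j) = (j - 4)*(j - 3)*(j + 1)*(j + 2)*(j^2 - 2*j) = (j - 4)*(j - 3)*(j - 2)*(j + 1)*(j + 2)*(j)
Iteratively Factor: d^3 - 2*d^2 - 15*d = (d)*(d^2 - 2*d - 15) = d*(d + 3)*(d - 5)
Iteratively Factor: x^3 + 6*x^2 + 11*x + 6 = (x + 1)*(x^2 + 5*x + 6) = (x + 1)*(x + 2)*(x + 3)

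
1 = 1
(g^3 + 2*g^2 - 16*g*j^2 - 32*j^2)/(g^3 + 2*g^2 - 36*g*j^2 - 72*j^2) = (g^2 - 16*j^2)/(g^2 - 36*j^2)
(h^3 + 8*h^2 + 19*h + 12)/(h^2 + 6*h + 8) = (h^2 + 4*h + 3)/(h + 2)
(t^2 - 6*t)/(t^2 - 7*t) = (t - 6)/(t - 7)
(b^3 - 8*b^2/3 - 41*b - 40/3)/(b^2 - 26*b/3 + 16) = (3*b^3 - 8*b^2 - 123*b - 40)/(3*b^2 - 26*b + 48)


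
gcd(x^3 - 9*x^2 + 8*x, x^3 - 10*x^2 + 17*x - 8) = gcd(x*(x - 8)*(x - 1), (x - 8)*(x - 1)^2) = x^2 - 9*x + 8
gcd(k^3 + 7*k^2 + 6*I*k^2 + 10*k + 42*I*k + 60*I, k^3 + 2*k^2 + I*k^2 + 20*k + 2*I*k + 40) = k + 2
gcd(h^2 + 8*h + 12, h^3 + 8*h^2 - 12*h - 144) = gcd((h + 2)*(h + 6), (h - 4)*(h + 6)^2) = h + 6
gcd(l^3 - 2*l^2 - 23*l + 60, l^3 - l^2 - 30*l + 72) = l^2 - 7*l + 12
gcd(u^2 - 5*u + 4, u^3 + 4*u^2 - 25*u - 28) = u - 4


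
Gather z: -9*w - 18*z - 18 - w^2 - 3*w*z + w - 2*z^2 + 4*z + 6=-w^2 - 8*w - 2*z^2 + z*(-3*w - 14) - 12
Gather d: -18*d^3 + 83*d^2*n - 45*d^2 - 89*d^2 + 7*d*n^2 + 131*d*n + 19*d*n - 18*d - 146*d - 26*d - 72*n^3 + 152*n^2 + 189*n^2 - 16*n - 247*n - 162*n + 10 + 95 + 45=-18*d^3 + d^2*(83*n - 134) + d*(7*n^2 + 150*n - 190) - 72*n^3 + 341*n^2 - 425*n + 150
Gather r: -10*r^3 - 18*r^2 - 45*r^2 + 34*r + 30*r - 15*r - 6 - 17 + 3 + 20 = -10*r^3 - 63*r^2 + 49*r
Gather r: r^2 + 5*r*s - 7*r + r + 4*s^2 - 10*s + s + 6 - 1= r^2 + r*(5*s - 6) + 4*s^2 - 9*s + 5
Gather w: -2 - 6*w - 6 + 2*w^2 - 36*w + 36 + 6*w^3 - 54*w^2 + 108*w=6*w^3 - 52*w^2 + 66*w + 28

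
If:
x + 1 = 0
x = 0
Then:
No Solution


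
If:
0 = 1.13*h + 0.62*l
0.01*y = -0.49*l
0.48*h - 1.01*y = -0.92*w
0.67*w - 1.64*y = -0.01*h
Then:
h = 0.00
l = 0.00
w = 0.00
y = 0.00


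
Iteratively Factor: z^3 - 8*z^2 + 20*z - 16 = (z - 2)*(z^2 - 6*z + 8) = (z - 4)*(z - 2)*(z - 2)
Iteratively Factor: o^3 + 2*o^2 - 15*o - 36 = (o + 3)*(o^2 - o - 12) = (o + 3)^2*(o - 4)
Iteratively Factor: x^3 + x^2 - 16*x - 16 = (x + 4)*(x^2 - 3*x - 4) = (x + 1)*(x + 4)*(x - 4)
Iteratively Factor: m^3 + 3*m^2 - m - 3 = (m + 3)*(m^2 - 1) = (m + 1)*(m + 3)*(m - 1)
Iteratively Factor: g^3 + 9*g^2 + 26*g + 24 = (g + 3)*(g^2 + 6*g + 8) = (g + 3)*(g + 4)*(g + 2)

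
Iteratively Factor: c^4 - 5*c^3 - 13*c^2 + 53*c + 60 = (c + 3)*(c^3 - 8*c^2 + 11*c + 20) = (c - 4)*(c + 3)*(c^2 - 4*c - 5) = (c - 5)*(c - 4)*(c + 3)*(c + 1)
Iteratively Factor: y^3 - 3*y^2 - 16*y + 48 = (y - 4)*(y^2 + y - 12) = (y - 4)*(y + 4)*(y - 3)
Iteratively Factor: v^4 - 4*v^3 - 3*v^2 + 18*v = (v)*(v^3 - 4*v^2 - 3*v + 18) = v*(v + 2)*(v^2 - 6*v + 9) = v*(v - 3)*(v + 2)*(v - 3)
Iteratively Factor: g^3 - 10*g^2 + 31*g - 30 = (g - 5)*(g^2 - 5*g + 6) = (g - 5)*(g - 2)*(g - 3)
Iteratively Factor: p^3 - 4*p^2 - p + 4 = (p - 4)*(p^2 - 1) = (p - 4)*(p + 1)*(p - 1)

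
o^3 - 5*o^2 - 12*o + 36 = (o - 6)*(o - 2)*(o + 3)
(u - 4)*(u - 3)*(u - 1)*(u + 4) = u^4 - 4*u^3 - 13*u^2 + 64*u - 48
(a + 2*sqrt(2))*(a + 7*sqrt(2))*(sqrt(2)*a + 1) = sqrt(2)*a^3 + 19*a^2 + 37*sqrt(2)*a + 28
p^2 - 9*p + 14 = (p - 7)*(p - 2)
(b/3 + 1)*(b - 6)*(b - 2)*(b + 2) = b^4/3 - b^3 - 22*b^2/3 + 4*b + 24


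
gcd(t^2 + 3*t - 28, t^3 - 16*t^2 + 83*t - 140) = t - 4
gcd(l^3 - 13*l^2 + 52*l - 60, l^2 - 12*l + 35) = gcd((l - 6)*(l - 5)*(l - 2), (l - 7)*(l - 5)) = l - 5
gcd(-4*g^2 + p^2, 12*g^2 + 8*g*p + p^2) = 2*g + p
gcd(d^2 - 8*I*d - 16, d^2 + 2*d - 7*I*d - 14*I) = 1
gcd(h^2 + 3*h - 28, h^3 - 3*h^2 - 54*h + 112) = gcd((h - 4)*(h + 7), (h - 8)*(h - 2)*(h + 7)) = h + 7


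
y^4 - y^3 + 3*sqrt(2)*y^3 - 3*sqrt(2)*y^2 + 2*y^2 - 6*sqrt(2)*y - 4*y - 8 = (y - 2)*(y + 1)*(y + sqrt(2))*(y + 2*sqrt(2))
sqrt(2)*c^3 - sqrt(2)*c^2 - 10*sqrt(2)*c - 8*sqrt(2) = (c - 4)*(c + 2)*(sqrt(2)*c + sqrt(2))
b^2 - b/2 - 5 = (b - 5/2)*(b + 2)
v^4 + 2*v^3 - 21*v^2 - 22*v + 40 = (v - 4)*(v - 1)*(v + 2)*(v + 5)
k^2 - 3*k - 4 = (k - 4)*(k + 1)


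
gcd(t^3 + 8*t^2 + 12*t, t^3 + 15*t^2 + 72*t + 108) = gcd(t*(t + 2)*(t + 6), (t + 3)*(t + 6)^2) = t + 6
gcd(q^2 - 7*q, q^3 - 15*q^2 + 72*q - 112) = q - 7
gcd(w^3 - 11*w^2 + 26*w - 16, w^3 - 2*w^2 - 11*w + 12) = w - 1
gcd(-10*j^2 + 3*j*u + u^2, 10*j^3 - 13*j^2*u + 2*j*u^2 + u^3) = -10*j^2 + 3*j*u + u^2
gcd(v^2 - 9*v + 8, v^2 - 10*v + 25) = 1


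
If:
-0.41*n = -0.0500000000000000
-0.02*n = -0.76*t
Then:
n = 0.12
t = 0.00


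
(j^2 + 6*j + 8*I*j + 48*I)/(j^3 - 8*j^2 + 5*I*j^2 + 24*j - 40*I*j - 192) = (j + 6)/(j^2 - j*(8 + 3*I) + 24*I)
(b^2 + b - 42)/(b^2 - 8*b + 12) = (b + 7)/(b - 2)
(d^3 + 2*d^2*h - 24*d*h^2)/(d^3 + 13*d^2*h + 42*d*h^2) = (d - 4*h)/(d + 7*h)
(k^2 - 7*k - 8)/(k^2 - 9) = (k^2 - 7*k - 8)/(k^2 - 9)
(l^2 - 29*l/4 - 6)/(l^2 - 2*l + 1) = (l^2 - 29*l/4 - 6)/(l^2 - 2*l + 1)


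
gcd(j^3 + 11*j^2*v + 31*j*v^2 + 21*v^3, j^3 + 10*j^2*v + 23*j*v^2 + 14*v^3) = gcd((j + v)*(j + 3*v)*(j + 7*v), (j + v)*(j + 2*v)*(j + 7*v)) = j^2 + 8*j*v + 7*v^2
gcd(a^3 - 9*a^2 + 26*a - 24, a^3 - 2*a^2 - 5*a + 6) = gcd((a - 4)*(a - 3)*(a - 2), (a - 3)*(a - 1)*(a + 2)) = a - 3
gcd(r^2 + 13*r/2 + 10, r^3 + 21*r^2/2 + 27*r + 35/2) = r + 5/2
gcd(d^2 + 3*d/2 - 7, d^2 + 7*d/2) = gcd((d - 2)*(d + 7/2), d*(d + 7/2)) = d + 7/2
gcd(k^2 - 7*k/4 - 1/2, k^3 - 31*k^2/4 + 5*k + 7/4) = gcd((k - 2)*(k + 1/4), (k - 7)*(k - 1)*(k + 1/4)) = k + 1/4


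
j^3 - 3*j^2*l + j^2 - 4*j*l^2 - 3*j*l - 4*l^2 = (j + 1)*(j - 4*l)*(j + l)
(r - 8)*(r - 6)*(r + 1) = r^3 - 13*r^2 + 34*r + 48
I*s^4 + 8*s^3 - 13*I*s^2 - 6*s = s*(s - 6*I)*(s - I)*(I*s + 1)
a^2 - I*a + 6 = (a - 3*I)*(a + 2*I)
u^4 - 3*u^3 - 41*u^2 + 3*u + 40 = (u - 8)*(u - 1)*(u + 1)*(u + 5)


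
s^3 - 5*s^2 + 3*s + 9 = (s - 3)^2*(s + 1)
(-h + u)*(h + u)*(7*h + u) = -7*h^3 - h^2*u + 7*h*u^2 + u^3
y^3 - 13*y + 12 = (y - 3)*(y - 1)*(y + 4)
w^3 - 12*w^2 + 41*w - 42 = (w - 7)*(w - 3)*(w - 2)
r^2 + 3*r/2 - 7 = (r - 2)*(r + 7/2)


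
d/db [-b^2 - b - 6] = -2*b - 1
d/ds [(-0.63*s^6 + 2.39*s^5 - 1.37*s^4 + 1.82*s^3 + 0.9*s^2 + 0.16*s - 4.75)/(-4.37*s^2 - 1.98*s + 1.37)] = (11.0124*s^7 - 25.0959*s^6 - 12.1336*s^5 + 16.5559*s^4 - 14.7148*s^3 + 6.3974*s^2 - 39.049*s - 9.1858)/(19.0969*s^4 + 17.3052*s^3 - 8.0534*s^2 - 5.4252*s + 1.8769)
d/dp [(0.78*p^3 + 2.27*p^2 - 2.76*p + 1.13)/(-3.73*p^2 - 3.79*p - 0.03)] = (-2.9094*p^4 - 5.9124*p^3 - 18.9683*p^2 + 8.2936*p + 4.3655)/(13.9129*p^4 + 28.2734*p^3 + 14.5879*p^2 + 0.2274*p + 0.0009)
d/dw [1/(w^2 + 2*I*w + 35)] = 2*(-w - I)/(w^2 + 2*I*w + 35)^2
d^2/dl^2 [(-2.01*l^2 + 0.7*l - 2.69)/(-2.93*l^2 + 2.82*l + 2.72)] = (21.196792*l^3 + 234.673662*l^2 - 166.830684*l + 126.140488)/(25.153757*l^6 - 72.628254*l^5 - 0.151188000000019*l^4 + 112.419864*l^3 + 0.140352000000021*l^2 - 62.590464*l - 20.123648)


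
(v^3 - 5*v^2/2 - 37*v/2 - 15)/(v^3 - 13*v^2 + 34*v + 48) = (v + 5/2)/(v - 8)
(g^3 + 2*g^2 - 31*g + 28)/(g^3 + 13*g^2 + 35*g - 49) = (g - 4)/(g + 7)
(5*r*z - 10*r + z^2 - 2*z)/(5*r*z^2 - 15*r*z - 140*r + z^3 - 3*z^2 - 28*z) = (z - 2)/(z^2 - 3*z - 28)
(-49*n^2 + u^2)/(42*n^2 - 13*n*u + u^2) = (7*n + u)/(-6*n + u)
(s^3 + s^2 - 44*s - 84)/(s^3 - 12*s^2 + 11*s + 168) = (s^2 + 8*s + 12)/(s^2 - 5*s - 24)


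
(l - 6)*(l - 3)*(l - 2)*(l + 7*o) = l^4 + 7*l^3*o - 11*l^3 - 77*l^2*o + 36*l^2 + 252*l*o - 36*l - 252*o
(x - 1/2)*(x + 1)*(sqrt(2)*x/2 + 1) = sqrt(2)*x^3/2 + sqrt(2)*x^2/4 + x^2 - sqrt(2)*x/4 + x/2 - 1/2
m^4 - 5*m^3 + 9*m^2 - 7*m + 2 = (m - 2)*(m - 1)^3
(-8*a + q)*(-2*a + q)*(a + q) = 16*a^3 + 6*a^2*q - 9*a*q^2 + q^3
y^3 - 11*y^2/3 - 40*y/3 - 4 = (y - 6)*(y + 1/3)*(y + 2)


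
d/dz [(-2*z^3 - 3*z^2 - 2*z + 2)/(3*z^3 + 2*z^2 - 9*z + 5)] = (5*z^4 + 48*z^3 - 17*z^2 - 38*z + 8)/(9*z^6 + 12*z^5 - 50*z^4 - 6*z^3 + 101*z^2 - 90*z + 25)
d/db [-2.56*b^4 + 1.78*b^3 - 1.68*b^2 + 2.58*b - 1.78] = -10.24*b^3 + 5.34*b^2 - 3.36*b + 2.58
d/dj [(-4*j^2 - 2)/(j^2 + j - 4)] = 2*(-2*j^2 + 18*j + 1)/(j^4 + 2*j^3 - 7*j^2 - 8*j + 16)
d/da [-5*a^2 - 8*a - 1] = -10*a - 8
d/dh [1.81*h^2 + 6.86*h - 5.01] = 3.62*h + 6.86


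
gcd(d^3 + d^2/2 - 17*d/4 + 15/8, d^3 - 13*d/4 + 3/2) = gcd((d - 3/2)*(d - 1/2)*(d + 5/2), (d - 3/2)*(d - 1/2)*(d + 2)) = d^2 - 2*d + 3/4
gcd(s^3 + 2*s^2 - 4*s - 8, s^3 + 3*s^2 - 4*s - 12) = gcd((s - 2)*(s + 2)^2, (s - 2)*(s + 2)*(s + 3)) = s^2 - 4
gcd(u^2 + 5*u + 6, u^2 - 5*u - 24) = u + 3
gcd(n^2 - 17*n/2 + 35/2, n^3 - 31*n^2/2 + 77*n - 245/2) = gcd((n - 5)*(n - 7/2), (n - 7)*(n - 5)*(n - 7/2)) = n^2 - 17*n/2 + 35/2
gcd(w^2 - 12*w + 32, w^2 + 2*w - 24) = w - 4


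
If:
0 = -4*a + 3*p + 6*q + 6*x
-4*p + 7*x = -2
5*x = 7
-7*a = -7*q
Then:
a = -69/8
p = 59/20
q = -69/8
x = 7/5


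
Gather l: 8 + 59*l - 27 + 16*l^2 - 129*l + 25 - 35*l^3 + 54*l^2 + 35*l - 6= -35*l^3 + 70*l^2 - 35*l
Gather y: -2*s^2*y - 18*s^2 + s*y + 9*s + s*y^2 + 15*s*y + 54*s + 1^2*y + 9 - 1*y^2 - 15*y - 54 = -18*s^2 + 63*s + y^2*(s - 1) + y*(-2*s^2 + 16*s - 14) - 45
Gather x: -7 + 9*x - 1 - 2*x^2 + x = -2*x^2 + 10*x - 8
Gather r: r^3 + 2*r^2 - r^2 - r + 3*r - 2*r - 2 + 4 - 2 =r^3 + r^2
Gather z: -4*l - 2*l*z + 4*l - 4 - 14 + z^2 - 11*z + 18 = z^2 + z*(-2*l - 11)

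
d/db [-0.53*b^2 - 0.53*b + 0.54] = -1.06*b - 0.53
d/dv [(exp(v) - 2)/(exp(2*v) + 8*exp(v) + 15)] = (-2*(exp(v) - 2)*(exp(v) + 4) + exp(2*v) + 8*exp(v) + 15)*exp(v)/(exp(2*v) + 8*exp(v) + 15)^2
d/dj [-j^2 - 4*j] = -2*j - 4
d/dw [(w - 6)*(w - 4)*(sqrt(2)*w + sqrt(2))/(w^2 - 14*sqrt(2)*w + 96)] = sqrt(2)*(-2*(w - 6)*(w - 4)*(w + 1)*(w - 7*sqrt(2)) + (w^2 - 14*sqrt(2)*w + 96)*((w - 6)*(w - 4) + (w - 6)*(w + 1) + (w - 4)*(w + 1)))/(w^2 - 14*sqrt(2)*w + 96)^2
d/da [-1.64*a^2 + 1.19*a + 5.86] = 1.19 - 3.28*a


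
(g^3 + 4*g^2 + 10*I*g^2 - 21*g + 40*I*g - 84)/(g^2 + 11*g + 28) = (g^2 + 10*I*g - 21)/(g + 7)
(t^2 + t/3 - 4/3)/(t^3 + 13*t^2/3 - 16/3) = 1/(t + 4)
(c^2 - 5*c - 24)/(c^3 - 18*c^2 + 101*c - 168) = (c + 3)/(c^2 - 10*c + 21)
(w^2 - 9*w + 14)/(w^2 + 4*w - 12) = (w - 7)/(w + 6)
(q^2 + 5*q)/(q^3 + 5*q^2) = 1/q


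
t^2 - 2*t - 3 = (t - 3)*(t + 1)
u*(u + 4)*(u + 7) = u^3 + 11*u^2 + 28*u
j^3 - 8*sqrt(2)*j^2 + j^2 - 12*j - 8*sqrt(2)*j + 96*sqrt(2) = (j - 3)*(j + 4)*(j - 8*sqrt(2))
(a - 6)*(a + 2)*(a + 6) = a^3 + 2*a^2 - 36*a - 72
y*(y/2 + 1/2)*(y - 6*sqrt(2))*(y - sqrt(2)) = y^4/2 - 7*sqrt(2)*y^3/2 + y^3/2 - 7*sqrt(2)*y^2/2 + 6*y^2 + 6*y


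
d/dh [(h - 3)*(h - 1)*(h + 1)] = 3*h^2 - 6*h - 1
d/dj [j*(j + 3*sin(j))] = 3*j*cos(j) + 2*j + 3*sin(j)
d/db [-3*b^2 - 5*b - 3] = -6*b - 5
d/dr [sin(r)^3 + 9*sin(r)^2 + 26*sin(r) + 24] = (3*sin(r)^2 + 18*sin(r) + 26)*cos(r)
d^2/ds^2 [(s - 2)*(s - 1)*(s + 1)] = 6*s - 4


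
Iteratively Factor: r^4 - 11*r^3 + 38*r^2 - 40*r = (r)*(r^3 - 11*r^2 + 38*r - 40) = r*(r - 2)*(r^2 - 9*r + 20) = r*(r - 5)*(r - 2)*(r - 4)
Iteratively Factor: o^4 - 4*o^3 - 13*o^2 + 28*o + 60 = (o + 2)*(o^3 - 6*o^2 - o + 30) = (o - 5)*(o + 2)*(o^2 - o - 6) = (o - 5)*(o - 3)*(o + 2)*(o + 2)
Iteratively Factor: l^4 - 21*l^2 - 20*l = (l)*(l^3 - 21*l - 20) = l*(l - 5)*(l^2 + 5*l + 4) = l*(l - 5)*(l + 4)*(l + 1)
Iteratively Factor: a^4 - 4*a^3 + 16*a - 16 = (a - 2)*(a^3 - 2*a^2 - 4*a + 8) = (a - 2)*(a + 2)*(a^2 - 4*a + 4) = (a - 2)^2*(a + 2)*(a - 2)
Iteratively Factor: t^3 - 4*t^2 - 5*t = (t)*(t^2 - 4*t - 5) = t*(t - 5)*(t + 1)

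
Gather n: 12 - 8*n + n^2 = n^2 - 8*n + 12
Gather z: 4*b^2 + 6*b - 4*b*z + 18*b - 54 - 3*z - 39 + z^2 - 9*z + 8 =4*b^2 + 24*b + z^2 + z*(-4*b - 12) - 85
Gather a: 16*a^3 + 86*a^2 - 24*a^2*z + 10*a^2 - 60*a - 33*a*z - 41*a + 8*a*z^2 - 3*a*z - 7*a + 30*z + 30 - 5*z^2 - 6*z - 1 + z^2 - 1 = 16*a^3 + a^2*(96 - 24*z) + a*(8*z^2 - 36*z - 108) - 4*z^2 + 24*z + 28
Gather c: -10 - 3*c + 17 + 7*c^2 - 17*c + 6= 7*c^2 - 20*c + 13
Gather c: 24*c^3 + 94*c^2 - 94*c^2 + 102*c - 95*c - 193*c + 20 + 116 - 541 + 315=24*c^3 - 186*c - 90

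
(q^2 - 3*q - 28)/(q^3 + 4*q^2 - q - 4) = (q - 7)/(q^2 - 1)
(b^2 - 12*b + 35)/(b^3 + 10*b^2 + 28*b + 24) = (b^2 - 12*b + 35)/(b^3 + 10*b^2 + 28*b + 24)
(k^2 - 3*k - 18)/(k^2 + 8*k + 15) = (k - 6)/(k + 5)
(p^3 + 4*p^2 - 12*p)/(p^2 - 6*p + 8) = p*(p + 6)/(p - 4)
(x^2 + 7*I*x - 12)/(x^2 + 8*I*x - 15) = (x + 4*I)/(x + 5*I)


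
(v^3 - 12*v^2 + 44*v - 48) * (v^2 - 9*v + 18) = v^5 - 21*v^4 + 170*v^3 - 660*v^2 + 1224*v - 864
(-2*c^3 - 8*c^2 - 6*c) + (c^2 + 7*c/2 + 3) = -2*c^3 - 7*c^2 - 5*c/2 + 3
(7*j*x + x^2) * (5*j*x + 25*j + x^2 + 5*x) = 35*j^2*x^2 + 175*j^2*x + 12*j*x^3 + 60*j*x^2 + x^4 + 5*x^3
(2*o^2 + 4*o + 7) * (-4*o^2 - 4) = -8*o^4 - 16*o^3 - 36*o^2 - 16*o - 28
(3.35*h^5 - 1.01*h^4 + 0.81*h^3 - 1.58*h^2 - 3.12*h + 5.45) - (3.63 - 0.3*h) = 3.35*h^5 - 1.01*h^4 + 0.81*h^3 - 1.58*h^2 - 2.82*h + 1.82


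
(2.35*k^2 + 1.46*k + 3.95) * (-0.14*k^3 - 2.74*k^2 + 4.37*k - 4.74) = -0.329*k^5 - 6.6434*k^4 + 5.7161*k^3 - 15.5818*k^2 + 10.3411*k - 18.723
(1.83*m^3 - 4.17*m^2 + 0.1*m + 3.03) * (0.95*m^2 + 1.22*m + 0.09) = 1.7385*m^5 - 1.7289*m^4 - 4.8277*m^3 + 2.6252*m^2 + 3.7056*m + 0.2727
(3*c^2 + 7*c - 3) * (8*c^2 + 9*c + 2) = 24*c^4 + 83*c^3 + 45*c^2 - 13*c - 6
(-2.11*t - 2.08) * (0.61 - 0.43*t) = 0.9073*t^2 - 0.3927*t - 1.2688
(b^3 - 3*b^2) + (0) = b^3 - 3*b^2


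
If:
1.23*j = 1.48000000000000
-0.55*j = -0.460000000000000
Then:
No Solution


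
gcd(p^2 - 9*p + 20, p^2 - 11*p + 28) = p - 4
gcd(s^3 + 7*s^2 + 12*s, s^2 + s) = s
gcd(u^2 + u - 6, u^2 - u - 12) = u + 3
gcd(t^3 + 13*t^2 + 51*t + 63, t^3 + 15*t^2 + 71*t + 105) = t^2 + 10*t + 21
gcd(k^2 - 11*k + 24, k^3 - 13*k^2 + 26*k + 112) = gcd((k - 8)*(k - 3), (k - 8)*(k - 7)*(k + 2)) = k - 8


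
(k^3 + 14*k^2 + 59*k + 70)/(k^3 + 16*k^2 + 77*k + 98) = (k + 5)/(k + 7)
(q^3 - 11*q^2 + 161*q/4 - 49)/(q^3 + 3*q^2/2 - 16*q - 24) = (4*q^2 - 28*q + 49)/(2*(2*q^2 + 11*q + 12))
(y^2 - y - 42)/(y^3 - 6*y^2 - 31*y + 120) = (y^2 - y - 42)/(y^3 - 6*y^2 - 31*y + 120)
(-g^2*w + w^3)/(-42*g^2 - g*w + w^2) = w*(g^2 - w^2)/(42*g^2 + g*w - w^2)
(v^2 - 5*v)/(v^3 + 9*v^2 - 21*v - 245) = v/(v^2 + 14*v + 49)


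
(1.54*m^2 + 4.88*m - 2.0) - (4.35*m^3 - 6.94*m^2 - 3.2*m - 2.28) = -4.35*m^3 + 8.48*m^2 + 8.08*m + 0.28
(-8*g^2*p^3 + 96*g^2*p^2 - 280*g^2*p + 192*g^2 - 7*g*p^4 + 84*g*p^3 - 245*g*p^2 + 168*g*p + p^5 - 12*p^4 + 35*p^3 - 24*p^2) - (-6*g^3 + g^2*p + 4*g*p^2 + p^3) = 6*g^3 - 8*g^2*p^3 + 96*g^2*p^2 - 281*g^2*p + 192*g^2 - 7*g*p^4 + 84*g*p^3 - 249*g*p^2 + 168*g*p + p^5 - 12*p^4 + 34*p^3 - 24*p^2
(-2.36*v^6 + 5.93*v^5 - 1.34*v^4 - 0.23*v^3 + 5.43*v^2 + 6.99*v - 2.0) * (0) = 0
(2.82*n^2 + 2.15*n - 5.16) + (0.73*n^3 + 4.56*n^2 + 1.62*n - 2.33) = 0.73*n^3 + 7.38*n^2 + 3.77*n - 7.49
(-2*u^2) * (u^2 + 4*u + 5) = -2*u^4 - 8*u^3 - 10*u^2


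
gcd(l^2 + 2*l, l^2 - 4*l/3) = l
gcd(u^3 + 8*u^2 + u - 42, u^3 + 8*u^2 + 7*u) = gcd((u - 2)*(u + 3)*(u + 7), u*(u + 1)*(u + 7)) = u + 7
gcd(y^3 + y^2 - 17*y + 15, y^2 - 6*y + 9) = y - 3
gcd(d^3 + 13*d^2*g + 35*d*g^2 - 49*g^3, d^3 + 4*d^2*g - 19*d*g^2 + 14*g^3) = d^2 + 6*d*g - 7*g^2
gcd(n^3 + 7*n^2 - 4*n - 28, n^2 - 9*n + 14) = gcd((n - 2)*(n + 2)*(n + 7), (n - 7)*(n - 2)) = n - 2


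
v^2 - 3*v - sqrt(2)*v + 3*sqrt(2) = (v - 3)*(v - sqrt(2))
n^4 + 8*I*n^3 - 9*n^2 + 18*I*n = n*(n - I)*(n + 3*I)*(n + 6*I)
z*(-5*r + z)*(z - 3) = -5*r*z^2 + 15*r*z + z^3 - 3*z^2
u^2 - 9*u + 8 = (u - 8)*(u - 1)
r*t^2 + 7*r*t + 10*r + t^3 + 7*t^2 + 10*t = (r + t)*(t + 2)*(t + 5)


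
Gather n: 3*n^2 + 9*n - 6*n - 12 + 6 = 3*n^2 + 3*n - 6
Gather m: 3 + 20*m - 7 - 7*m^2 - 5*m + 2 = -7*m^2 + 15*m - 2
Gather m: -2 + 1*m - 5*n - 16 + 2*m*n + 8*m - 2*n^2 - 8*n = m*(2*n + 9) - 2*n^2 - 13*n - 18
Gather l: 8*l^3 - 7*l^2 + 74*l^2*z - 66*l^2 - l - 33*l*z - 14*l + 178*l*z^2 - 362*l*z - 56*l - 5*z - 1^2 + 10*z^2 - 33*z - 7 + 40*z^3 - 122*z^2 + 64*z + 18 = 8*l^3 + l^2*(74*z - 73) + l*(178*z^2 - 395*z - 71) + 40*z^3 - 112*z^2 + 26*z + 10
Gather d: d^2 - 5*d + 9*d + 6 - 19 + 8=d^2 + 4*d - 5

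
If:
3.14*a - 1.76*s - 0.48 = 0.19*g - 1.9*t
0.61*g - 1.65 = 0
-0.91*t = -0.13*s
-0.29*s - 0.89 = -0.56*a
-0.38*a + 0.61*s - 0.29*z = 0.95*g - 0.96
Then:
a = -13.46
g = 2.70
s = -29.06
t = -4.15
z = -49.05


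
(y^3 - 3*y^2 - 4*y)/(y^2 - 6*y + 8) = y*(y + 1)/(y - 2)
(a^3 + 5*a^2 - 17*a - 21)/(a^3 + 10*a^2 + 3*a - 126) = (a + 1)/(a + 6)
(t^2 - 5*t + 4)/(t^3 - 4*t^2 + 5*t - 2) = (t - 4)/(t^2 - 3*t + 2)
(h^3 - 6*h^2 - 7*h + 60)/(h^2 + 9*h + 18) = (h^2 - 9*h + 20)/(h + 6)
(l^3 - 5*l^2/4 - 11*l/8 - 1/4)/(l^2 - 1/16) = 2*(2*l^2 - 3*l - 2)/(4*l - 1)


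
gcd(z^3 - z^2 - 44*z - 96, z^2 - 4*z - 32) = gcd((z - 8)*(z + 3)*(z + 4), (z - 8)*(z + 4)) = z^2 - 4*z - 32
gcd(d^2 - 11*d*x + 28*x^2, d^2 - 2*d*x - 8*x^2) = -d + 4*x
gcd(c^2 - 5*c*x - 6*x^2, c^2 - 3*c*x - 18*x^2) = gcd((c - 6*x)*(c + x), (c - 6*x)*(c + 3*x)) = -c + 6*x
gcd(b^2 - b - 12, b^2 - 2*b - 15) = b + 3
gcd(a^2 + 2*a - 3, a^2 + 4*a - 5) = a - 1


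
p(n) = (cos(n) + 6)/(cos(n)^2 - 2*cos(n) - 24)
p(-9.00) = -0.24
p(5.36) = -0.27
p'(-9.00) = 0.00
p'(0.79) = 0.02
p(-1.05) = -0.26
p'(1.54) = 0.02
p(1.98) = -0.24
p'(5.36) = -0.03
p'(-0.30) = -0.01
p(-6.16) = -0.28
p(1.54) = -0.25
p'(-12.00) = 0.02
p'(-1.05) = -0.03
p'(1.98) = 0.01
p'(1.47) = 0.02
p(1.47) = -0.25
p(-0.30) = -0.28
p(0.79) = -0.27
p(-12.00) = -0.27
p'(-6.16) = 0.00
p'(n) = (2*sin(n)*cos(n) - 2*sin(n))*(cos(n) + 6)/(cos(n)^2 - 2*cos(n) - 24)^2 - sin(n)/(cos(n)^2 - 2*cos(n) - 24) = (cos(n)^2 + 12*cos(n) + 12)*sin(n)/(sin(n)^2 + 2*cos(n) + 23)^2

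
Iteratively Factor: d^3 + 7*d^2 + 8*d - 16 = (d + 4)*(d^2 + 3*d - 4) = (d - 1)*(d + 4)*(d + 4)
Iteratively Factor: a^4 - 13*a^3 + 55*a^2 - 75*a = (a - 5)*(a^3 - 8*a^2 + 15*a) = (a - 5)^2*(a^2 - 3*a) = (a - 5)^2*(a - 3)*(a)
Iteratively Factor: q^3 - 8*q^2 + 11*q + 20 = (q + 1)*(q^2 - 9*q + 20) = (q - 4)*(q + 1)*(q - 5)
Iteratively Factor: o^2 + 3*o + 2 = (o + 1)*(o + 2)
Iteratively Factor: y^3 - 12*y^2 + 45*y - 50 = (y - 2)*(y^2 - 10*y + 25) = (y - 5)*(y - 2)*(y - 5)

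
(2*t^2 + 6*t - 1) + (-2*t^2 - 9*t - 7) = -3*t - 8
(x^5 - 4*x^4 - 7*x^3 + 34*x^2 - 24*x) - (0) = x^5 - 4*x^4 - 7*x^3 + 34*x^2 - 24*x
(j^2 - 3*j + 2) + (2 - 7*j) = j^2 - 10*j + 4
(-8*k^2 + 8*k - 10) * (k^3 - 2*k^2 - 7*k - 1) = -8*k^5 + 24*k^4 + 30*k^3 - 28*k^2 + 62*k + 10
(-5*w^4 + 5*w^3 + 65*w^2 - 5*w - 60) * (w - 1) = -5*w^5 + 10*w^4 + 60*w^3 - 70*w^2 - 55*w + 60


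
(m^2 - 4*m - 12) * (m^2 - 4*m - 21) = m^4 - 8*m^3 - 17*m^2 + 132*m + 252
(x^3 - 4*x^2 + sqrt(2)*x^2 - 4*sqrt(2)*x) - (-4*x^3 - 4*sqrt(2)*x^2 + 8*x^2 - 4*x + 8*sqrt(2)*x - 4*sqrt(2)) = 5*x^3 - 12*x^2 + 5*sqrt(2)*x^2 - 12*sqrt(2)*x + 4*x + 4*sqrt(2)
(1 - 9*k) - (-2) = 3 - 9*k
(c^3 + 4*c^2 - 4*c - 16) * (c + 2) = c^4 + 6*c^3 + 4*c^2 - 24*c - 32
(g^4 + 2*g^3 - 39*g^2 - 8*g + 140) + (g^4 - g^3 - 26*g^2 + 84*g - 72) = 2*g^4 + g^3 - 65*g^2 + 76*g + 68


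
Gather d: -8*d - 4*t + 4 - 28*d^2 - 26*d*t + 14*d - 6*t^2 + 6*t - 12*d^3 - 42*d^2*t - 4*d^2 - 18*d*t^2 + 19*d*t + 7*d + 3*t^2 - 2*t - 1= -12*d^3 + d^2*(-42*t - 32) + d*(-18*t^2 - 7*t + 13) - 3*t^2 + 3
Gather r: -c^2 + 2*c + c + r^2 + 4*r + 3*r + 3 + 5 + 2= -c^2 + 3*c + r^2 + 7*r + 10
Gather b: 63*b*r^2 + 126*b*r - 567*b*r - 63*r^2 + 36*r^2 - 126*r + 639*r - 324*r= b*(63*r^2 - 441*r) - 27*r^2 + 189*r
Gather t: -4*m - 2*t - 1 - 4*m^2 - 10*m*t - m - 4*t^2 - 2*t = -4*m^2 - 5*m - 4*t^2 + t*(-10*m - 4) - 1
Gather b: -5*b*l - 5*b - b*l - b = b*(-6*l - 6)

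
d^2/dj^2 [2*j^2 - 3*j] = 4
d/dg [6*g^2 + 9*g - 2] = 12*g + 9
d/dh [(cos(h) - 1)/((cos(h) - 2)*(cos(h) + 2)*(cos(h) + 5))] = 2*(cos(h)^3 + cos(h)^2 - 5*cos(h) + 12)*sin(h)/((cos(h) - 2)^2*(cos(h) + 2)^2*(cos(h) + 5)^2)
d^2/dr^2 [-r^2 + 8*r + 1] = -2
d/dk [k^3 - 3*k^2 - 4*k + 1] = 3*k^2 - 6*k - 4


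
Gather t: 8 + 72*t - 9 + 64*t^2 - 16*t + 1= 64*t^2 + 56*t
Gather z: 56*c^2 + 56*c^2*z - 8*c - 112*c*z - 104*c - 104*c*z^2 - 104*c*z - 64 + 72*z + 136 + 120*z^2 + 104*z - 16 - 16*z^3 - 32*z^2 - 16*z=56*c^2 - 112*c - 16*z^3 + z^2*(88 - 104*c) + z*(56*c^2 - 216*c + 160) + 56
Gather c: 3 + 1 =4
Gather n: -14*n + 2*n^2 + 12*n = 2*n^2 - 2*n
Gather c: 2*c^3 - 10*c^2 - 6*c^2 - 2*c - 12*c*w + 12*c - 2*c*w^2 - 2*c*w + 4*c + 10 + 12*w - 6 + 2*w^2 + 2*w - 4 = 2*c^3 - 16*c^2 + c*(-2*w^2 - 14*w + 14) + 2*w^2 + 14*w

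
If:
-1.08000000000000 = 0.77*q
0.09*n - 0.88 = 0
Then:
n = 9.78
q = -1.40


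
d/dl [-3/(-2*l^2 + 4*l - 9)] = 12*(1 - l)/(2*l^2 - 4*l + 9)^2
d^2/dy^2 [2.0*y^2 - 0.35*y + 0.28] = 4.00000000000000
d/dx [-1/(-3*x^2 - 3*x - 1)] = 3*(-2*x - 1)/(3*x^2 + 3*x + 1)^2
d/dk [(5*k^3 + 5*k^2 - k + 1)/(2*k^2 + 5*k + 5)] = 2*(5*k^4 + 25*k^3 + 51*k^2 + 23*k - 5)/(4*k^4 + 20*k^3 + 45*k^2 + 50*k + 25)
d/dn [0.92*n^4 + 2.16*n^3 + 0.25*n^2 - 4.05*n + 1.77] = 3.68*n^3 + 6.48*n^2 + 0.5*n - 4.05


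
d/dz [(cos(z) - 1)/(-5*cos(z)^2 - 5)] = (sin(z)^2 + 2*cos(z))*sin(z)/(5*(cos(z)^2 + 1)^2)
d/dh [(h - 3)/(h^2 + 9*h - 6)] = (h^2 + 9*h - (h - 3)*(2*h + 9) - 6)/(h^2 + 9*h - 6)^2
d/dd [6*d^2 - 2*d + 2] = 12*d - 2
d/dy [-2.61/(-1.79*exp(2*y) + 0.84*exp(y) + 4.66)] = (2.1924 - 9.3438*exp(y))*exp(y)/(-1.79*exp(2*y) + 0.84*exp(y) + 4.66)^2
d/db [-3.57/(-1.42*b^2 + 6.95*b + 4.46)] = (24.8115 - 10.1388*b)/(-1.42*b^2 + 6.95*b + 4.46)^2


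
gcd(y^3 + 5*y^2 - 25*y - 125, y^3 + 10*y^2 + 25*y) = y^2 + 10*y + 25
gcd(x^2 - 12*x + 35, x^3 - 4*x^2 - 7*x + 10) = x - 5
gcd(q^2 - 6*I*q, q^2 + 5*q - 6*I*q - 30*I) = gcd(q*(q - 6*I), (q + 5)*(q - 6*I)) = q - 6*I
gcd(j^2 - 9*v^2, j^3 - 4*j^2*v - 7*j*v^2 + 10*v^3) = 1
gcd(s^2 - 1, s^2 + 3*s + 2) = s + 1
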